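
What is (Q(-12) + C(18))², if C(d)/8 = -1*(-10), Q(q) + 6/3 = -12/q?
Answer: 6241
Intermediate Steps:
Q(q) = -2 - 12/q
C(d) = 80 (C(d) = 8*(-1*(-10)) = 8*10 = 80)
(Q(-12) + C(18))² = ((-2 - 12/(-12)) + 80)² = ((-2 - 12*(-1/12)) + 80)² = ((-2 + 1) + 80)² = (-1 + 80)² = 79² = 6241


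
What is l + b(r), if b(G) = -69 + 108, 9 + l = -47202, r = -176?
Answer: -47172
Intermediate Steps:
l = -47211 (l = -9 - 47202 = -47211)
b(G) = 39
l + b(r) = -47211 + 39 = -47172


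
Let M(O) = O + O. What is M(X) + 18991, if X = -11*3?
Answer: 18925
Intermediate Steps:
X = -33
M(O) = 2*O
M(X) + 18991 = 2*(-33) + 18991 = -66 + 18991 = 18925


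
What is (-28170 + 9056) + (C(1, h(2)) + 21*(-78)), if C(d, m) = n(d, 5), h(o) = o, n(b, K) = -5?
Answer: -20757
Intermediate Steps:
C(d, m) = -5
(-28170 + 9056) + (C(1, h(2)) + 21*(-78)) = (-28170 + 9056) + (-5 + 21*(-78)) = -19114 + (-5 - 1638) = -19114 - 1643 = -20757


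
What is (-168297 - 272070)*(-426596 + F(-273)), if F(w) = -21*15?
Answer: 187997516337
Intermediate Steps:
F(w) = -315
(-168297 - 272070)*(-426596 + F(-273)) = (-168297 - 272070)*(-426596 - 315) = -440367*(-426911) = 187997516337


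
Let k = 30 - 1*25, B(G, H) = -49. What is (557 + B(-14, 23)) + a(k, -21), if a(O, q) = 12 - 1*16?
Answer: 504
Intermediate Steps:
k = 5 (k = 30 - 25 = 5)
a(O, q) = -4 (a(O, q) = 12 - 16 = -4)
(557 + B(-14, 23)) + a(k, -21) = (557 - 49) - 4 = 508 - 4 = 504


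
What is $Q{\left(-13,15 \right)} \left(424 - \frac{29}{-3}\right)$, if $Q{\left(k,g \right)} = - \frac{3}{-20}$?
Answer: $\frac{1301}{20} \approx 65.05$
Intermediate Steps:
$Q{\left(k,g \right)} = \frac{3}{20}$ ($Q{\left(k,g \right)} = \left(-3\right) \left(- \frac{1}{20}\right) = \frac{3}{20}$)
$Q{\left(-13,15 \right)} \left(424 - \frac{29}{-3}\right) = \frac{3 \left(424 - \frac{29}{-3}\right)}{20} = \frac{3 \left(424 - - \frac{29}{3}\right)}{20} = \frac{3 \left(424 + \frac{29}{3}\right)}{20} = \frac{3}{20} \cdot \frac{1301}{3} = \frac{1301}{20}$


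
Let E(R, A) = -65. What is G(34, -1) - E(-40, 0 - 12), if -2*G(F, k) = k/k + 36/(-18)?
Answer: 131/2 ≈ 65.500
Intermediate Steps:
G(F, k) = ½ (G(F, k) = -(k/k + 36/(-18))/2 = -(1 + 36*(-1/18))/2 = -(1 - 2)/2 = -½*(-1) = ½)
G(34, -1) - E(-40, 0 - 12) = ½ - 1*(-65) = ½ + 65 = 131/2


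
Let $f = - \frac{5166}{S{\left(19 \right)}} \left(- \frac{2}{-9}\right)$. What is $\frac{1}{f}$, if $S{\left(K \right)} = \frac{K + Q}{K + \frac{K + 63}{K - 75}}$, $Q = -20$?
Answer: $\frac{1}{20131} \approx 4.9675 \cdot 10^{-5}$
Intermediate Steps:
$S{\left(K \right)} = \frac{-20 + K}{K + \frac{63 + K}{-75 + K}}$ ($S{\left(K \right)} = \frac{K - 20}{K + \frac{K + 63}{K - 75}} = \frac{-20 + K}{K + \frac{63 + K}{-75 + K}}$)
$f = 20131$ ($f = - \frac{5166}{\frac{1}{63 + 19^{2} - 1406} \left(1500 + 19^{2} - 1805\right)} \left(- \frac{2}{-9}\right) = - \frac{5166}{\frac{1}{63 + 361 - 1406} \left(1500 + 361 - 1805\right)} \left(\left(-2\right) \left(- \frac{1}{9}\right)\right) = - \frac{5166}{\frac{1}{-982} \cdot 56} \cdot \frac{2}{9} = - \frac{5166}{\left(- \frac{1}{982}\right) 56} \cdot \frac{2}{9} = - \frac{5166}{- \frac{28}{491}} \cdot \frac{2}{9} = \left(-5166\right) \left(- \frac{491}{28}\right) \frac{2}{9} = \frac{181179}{2} \cdot \frac{2}{9} = 20131$)
$\frac{1}{f} = \frac{1}{20131}$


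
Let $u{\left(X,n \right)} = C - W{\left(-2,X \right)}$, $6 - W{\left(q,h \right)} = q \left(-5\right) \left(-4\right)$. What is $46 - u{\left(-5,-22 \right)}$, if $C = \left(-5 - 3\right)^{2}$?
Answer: $28$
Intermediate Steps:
$C = 64$ ($C = \left(-8\right)^{2} = 64$)
$W{\left(q,h \right)} = 6 - 20 q$ ($W{\left(q,h \right)} = 6 - q \left(-5\right) \left(-4\right) = 6 - - 5 q \left(-4\right) = 6 - 20 q$)
$u{\left(X,n \right)} = 18$ ($u{\left(X,n \right)} = 64 - \left(6 - -40\right) = 64 - \left(6 + 40\right) = 64 - 46 = 18$)
$46 - u{\left(-5,-22 \right)} = 46 - 18 = 28$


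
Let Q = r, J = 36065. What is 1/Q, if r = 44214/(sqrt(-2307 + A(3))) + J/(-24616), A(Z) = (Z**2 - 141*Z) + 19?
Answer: -1199385430040/592278370862931463 + 13395680409792*I*sqrt(2702)/592278370862931463 ≈ -2.025e-6 + 0.0011757*I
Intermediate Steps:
A(Z) = 19 + Z**2 - 141*Z
r = -36065/24616 - 22107*I*sqrt(2702)/1351 (r = 44214/(sqrt(-2307 + (19 + 3**2 - 141*3))) + 36065/(-24616) = 44214/(sqrt(-2307 + (19 + 9 - 423))) + 36065*(-1/24616) = 44214/(sqrt(-2307 - 395)) - 36065/24616 = 44214/(sqrt(-2702)) - 36065/24616 = 44214/((I*sqrt(2702))) - 36065/24616 = 44214*(-I*sqrt(2702)/2702) - 36065/24616 = -22107*I*sqrt(2702)/1351 - 36065/24616 = -36065/24616 - 22107*I*sqrt(2702)/1351 ≈ -1.4651 - 850.58*I)
Q = -36065/24616 - 22107*I*sqrt(2702)/1351 ≈ -1.4651 - 850.58*I
1/Q = 1/(-36065/24616 - 22107*I*sqrt(2702)/1351)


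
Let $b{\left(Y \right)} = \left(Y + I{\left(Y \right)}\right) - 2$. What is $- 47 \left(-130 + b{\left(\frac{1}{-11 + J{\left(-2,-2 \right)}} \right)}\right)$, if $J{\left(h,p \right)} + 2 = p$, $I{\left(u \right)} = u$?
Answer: $\frac{93154}{15} \approx 6210.3$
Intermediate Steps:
$J{\left(h,p \right)} = -2 + p$
$b{\left(Y \right)} = -2 + 2 Y$ ($b{\left(Y \right)} = \left(Y + Y\right) - 2 = 2 Y - 2 = -2 + 2 Y$)
$- 47 \left(-130 + b{\left(\frac{1}{-11 + J{\left(-2,-2 \right)}} \right)}\right) = - 47 \left(-130 - \left(2 - \frac{2}{-11 - 4}\right)\right) = - 47 \left(-130 - \left(2 - \frac{2}{-15}\right)\right) = - 47 \left(-130 + \left(-2 + 2 \left(- \frac{1}{15}\right)\right)\right) = - 47 \left(-130 - \frac{32}{15}\right) = \left(-47\right) \left(- \frac{1982}{15}\right) = \frac{93154}{15}$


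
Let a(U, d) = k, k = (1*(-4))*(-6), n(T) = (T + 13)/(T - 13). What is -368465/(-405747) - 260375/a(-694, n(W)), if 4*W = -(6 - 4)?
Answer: -35212510655/3245976 ≈ -10848.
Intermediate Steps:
W = -1/2 (W = (-(6 - 4))/4 = (-1*2)/4 = (1/4)*(-2) = -1/2 ≈ -0.50000)
n(T) = (13 + T)/(-13 + T)
k = 24 (k = -4*(-6) = 24)
a(U, d) = 24
-368465/(-405747) - 260375/a(-694, n(W)) = -368465/(-405747) - 260375/24 = -368465*(-1/405747) - 260375*1/24 = 368465/405747 - 260375/24 = -35212510655/3245976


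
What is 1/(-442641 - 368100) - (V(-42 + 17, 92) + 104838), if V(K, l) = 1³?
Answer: -84997275700/810741 ≈ -1.0484e+5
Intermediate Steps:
V(K, l) = 1
1/(-442641 - 368100) - (V(-42 + 17, 92) + 104838) = 1/(-442641 - 368100) - (1 + 104838) = 1/(-810741) - 1*104839 = -1/810741 - 104839 = -84997275700/810741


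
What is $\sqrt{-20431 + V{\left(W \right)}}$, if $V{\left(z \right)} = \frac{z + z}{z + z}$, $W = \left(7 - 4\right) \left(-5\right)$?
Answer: $3 i \sqrt{2270} \approx 142.93 i$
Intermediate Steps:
$W = -15$ ($W = 3 \left(-5\right) = -15$)
$V{\left(z \right)} = 1$ ($V{\left(z \right)} = \frac{2 z}{2 z} = 2 z \frac{1}{2 z} = 1$)
$\sqrt{-20431 + V{\left(W \right)}} = \sqrt{-20431 + 1} = \sqrt{-20430} = 3 i \sqrt{2270}$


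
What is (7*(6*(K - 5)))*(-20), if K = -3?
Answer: 6720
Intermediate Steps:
(7*(6*(K - 5)))*(-20) = (7*(6*(-3 - 5)))*(-20) = (7*(6*(-8)))*(-20) = (7*(-48))*(-20) = -336*(-20) = 6720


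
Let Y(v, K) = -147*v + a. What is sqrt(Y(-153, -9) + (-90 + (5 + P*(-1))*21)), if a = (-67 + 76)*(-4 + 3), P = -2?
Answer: sqrt(22539) ≈ 150.13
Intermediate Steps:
a = -9 (a = 9*(-1) = -9)
Y(v, K) = -9 - 147*v (Y(v, K) = -147*v - 9 = -9 - 147*v)
sqrt(Y(-153, -9) + (-90 + (5 + P*(-1))*21)) = sqrt((-9 - 147*(-153)) + (-90 + (5 - 2*(-1))*21)) = sqrt((-9 + 22491) + (-90 + (5 + 2)*21)) = sqrt(22482 + (-90 + 7*21)) = sqrt(22482 + (-90 + 147)) = sqrt(22482 + 57) = sqrt(22539)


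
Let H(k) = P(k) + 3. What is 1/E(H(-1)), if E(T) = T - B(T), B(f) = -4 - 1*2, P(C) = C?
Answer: ⅛ ≈ 0.12500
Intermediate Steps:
B(f) = -6 (B(f) = -4 - 2 = -6)
H(k) = 3 + k (H(k) = k + 3 = 3 + k)
E(T) = 6 + T (E(T) = T - 1*(-6) = T + 6 = 6 + T)
1/E(H(-1)) = 1/(6 + (3 - 1)) = 1/(6 + 2) = 1/8 = ⅛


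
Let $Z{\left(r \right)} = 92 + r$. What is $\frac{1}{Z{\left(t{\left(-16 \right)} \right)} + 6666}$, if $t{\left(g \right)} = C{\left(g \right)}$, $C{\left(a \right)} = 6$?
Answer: $\frac{1}{6764} \approx 0.00014784$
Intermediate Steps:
$t{\left(g \right)} = 6$
$\frac{1}{Z{\left(t{\left(-16 \right)} \right)} + 6666} = \frac{1}{\left(92 + 6\right) + 6666} = \frac{1}{98 + 6666} = \frac{1}{6764}$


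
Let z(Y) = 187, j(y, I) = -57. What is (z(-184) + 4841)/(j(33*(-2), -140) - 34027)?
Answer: -1257/8521 ≈ -0.14752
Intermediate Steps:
(z(-184) + 4841)/(j(33*(-2), -140) - 34027) = (187 + 4841)/(-57 - 34027) = 5028/(-34084) = 5028*(-1/34084) = -1257/8521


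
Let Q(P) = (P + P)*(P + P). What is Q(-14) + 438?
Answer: 1222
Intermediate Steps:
Q(P) = 4*P² (Q(P) = (2*P)*(2*P) = 4*P²)
Q(-14) + 438 = 4*(-14)² + 438 = 4*196 + 438 = 784 + 438 = 1222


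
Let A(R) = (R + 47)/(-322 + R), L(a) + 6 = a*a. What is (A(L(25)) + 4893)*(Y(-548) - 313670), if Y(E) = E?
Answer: -50759718374/33 ≈ -1.5382e+9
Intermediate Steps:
L(a) = -6 + a² (L(a) = -6 + a*a = -6 + a²)
A(R) = (47 + R)/(-322 + R)
(A(L(25)) + 4893)*(Y(-548) - 313670) = ((47 + (-6 + 25²))/(-322 + (-6 + 25²)) + 4893)*(-548 - 313670) = ((47 + (-6 + 625))/(-322 + (-6 + 625)) + 4893)*(-314218) = ((47 + 619)/(-322 + 619) + 4893)*(-314218) = (666/297 + 4893)*(-314218) = ((1/297)*666 + 4893)*(-314218) = (74/33 + 4893)*(-314218) = (161543/33)*(-314218) = -50759718374/33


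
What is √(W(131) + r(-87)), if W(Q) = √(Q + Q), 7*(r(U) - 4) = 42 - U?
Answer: √(1099 + 49*√262)/7 ≈ 6.2141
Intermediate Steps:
r(U) = 10 - U/7 (r(U) = 4 + (42 - U)/7 = 4 + (6 - U/7) = 10 - U/7)
W(Q) = √2*√Q (W(Q) = √(2*Q) = √2*√Q)
√(W(131) + r(-87)) = √(√2*√131 + (10 - ⅐*(-87))) = √(√262 + (10 + 87/7)) = √(√262 + 157/7) = √(157/7 + √262)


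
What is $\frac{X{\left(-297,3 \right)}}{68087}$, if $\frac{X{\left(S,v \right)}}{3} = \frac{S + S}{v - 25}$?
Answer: $\frac{81}{68087} \approx 0.0011897$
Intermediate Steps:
$X{\left(S,v \right)} = \frac{6 S}{-25 + v}$ ($X{\left(S,v \right)} = 3 \frac{S + S}{v - 25} = 3 \frac{2 S}{-25 + v} = \frac{6 S}{-25 + v}$)
$\frac{X{\left(-297,3 \right)}}{68087} = \frac{6 \left(-297\right) \frac{1}{-25 + 3}}{68087} = 6 \left(-297\right) \frac{1}{-22} \cdot \frac{1}{68087} = 6 \left(-297\right) \left(- \frac{1}{22}\right) \frac{1}{68087} = 81 \cdot \frac{1}{68087} = \frac{81}{68087}$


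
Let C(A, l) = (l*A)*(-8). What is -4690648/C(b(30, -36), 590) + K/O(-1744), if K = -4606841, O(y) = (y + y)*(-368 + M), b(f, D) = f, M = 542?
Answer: 36449367131/895195200 ≈ 40.717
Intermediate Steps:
C(A, l) = -8*A*l (C(A, l) = (A*l)*(-8) = -8*A*l)
O(y) = 348*y (O(y) = (y + y)*(-368 + 542) = (2*y)*174 = 348*y)
-4690648/C(b(30, -36), 590) + K/O(-1744) = -4690648/((-8*30*590)) - 4606841/(348*(-1744)) = -4690648/(-141600) - 4606841/(-606912) = -4690648*(-1/141600) - 4606841*(-1/606912) = 586331/17700 + 4606841/606912 = 36449367131/895195200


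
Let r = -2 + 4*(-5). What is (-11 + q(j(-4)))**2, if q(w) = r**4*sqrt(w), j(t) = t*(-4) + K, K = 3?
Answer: 1042641597305 - 5153632*sqrt(19) ≈ 1.0426e+12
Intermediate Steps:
j(t) = 3 - 4*t (j(t) = t*(-4) + 3 = -4*t + 3 = 3 - 4*t)
r = -22 (r = -2 - 20 = -22)
q(w) = 234256*sqrt(w) (q(w) = (-22)**4*sqrt(w) = 234256*sqrt(w))
(-11 + q(j(-4)))**2 = (-11 + 234256*sqrt(3 - 4*(-4)))**2 = (-11 + 234256*sqrt(3 + 16))**2 = (-11 + 234256*sqrt(19))**2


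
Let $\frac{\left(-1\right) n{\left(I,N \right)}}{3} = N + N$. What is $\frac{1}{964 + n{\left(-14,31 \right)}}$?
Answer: $\frac{1}{778} \approx 0.0012853$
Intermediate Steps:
$n{\left(I,N \right)} = - 6 N$ ($n{\left(I,N \right)} = - 3 \left(N + N\right) = - 3 \cdot 2 N = - 6 N$)
$\frac{1}{964 + n{\left(-14,31 \right)}} = \frac{1}{964 - 186} = \frac{1}{778}$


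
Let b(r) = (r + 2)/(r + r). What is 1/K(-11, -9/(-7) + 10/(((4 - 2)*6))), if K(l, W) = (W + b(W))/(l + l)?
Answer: -41118/5777 ≈ -7.1175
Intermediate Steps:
b(r) = (2 + r)/(2*r) (b(r) = (2 + r)/((2*r)) = (2 + r)*(1/(2*r)) = (2 + r)/(2*r))
K(l, W) = (W + (2 + W)/(2*W))/(2*l) (K(l, W) = (W + (2 + W)/(2*W))/(l + l) = (W + (2 + W)/(2*W))/((2*l)) = (W + (2 + W)/(2*W))*(1/(2*l)) = (W + (2 + W)/(2*W))/(2*l))
1/K(-11, -9/(-7) + 10/(((4 - 2)*6))) = 1/((¼)*(2 + (-9/(-7) + 10/(((4 - 2)*6))) + 2*(-9/(-7) + 10/(((4 - 2)*6)))²)/((-9/(-7) + 10/(((4 - 2)*6)))*(-11))) = 1/((¼)*(-1/11)*(2 + (-9*(-⅐) + 10/((2*6))) + 2*(-9*(-⅐) + 10/((2*6)))²)/(-9*(-⅐) + 10/((2*6)))) = 1/((¼)*(-1/11)*(2 + (9/7 + 10/12) + 2*(9/7 + 10/12)²)/(9/7 + 10/12)) = 1/((¼)*(-1/11)*(2 + (9/7 + 10*(1/12)) + 2*(9/7 + 10*(1/12))²)/(9/7 + 10*(1/12))) = 1/((¼)*(-1/11)*(2 + (9/7 + ⅚) + 2*(9/7 + ⅚)²)/(9/7 + ⅚)) = 1/((¼)*(-1/11)*(2 + 89/42 + 2*(89/42)²)/(89/42)) = 1/((¼)*(42/89)*(-1/11)*(2 + 89/42 + 2*(7921/1764))) = 1/((¼)*(42/89)*(-1/11)*(2 + 89/42 + 7921/882)) = 1/((¼)*(42/89)*(-1/11)*(5777/441)) = 1/(-5777/41118) = -41118/5777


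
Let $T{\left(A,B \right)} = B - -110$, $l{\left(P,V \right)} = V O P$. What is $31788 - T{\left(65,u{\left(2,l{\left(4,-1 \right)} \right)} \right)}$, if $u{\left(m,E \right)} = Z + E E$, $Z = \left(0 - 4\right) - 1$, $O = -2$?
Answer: $31619$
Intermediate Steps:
$l{\left(P,V \right)} = - 2 P V$ ($l{\left(P,V \right)} = V \left(-2\right) P = - 2 V P = - 2 P V$)
$Z = -5$ ($Z = -4 - 1 = -5$)
$u{\left(m,E \right)} = -5 + E^{2}$ ($u{\left(m,E \right)} = -5 + E E = -5 + E^{2}$)
$T{\left(A,B \right)} = 110 + B$ ($T{\left(A,B \right)} = B + 110 = 110 + B$)
$31788 - T{\left(65,u{\left(2,l{\left(4,-1 \right)} \right)} \right)} = 31788 - \left(110 - \left(5 - \left(\left(-2\right) 4 \left(-1\right)\right)^{2}\right)\right) = 31788 - \left(110 - \left(5 - 8^{2}\right)\right) = 31788 - \left(110 + \left(-5 + 64\right)\right) = 31788 - \left(110 + 59\right) = 31788 - 169 = 31619$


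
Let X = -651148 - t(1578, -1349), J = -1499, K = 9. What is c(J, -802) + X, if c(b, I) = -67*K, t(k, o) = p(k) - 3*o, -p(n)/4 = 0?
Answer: -655798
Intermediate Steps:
p(n) = 0 (p(n) = -4*0 = 0)
t(k, o) = -3*o (t(k, o) = 0 - 3*o = -3*o)
c(b, I) = -603 (c(b, I) = -67*9 = -603)
X = -655195 (X = -651148 - (-3)*(-1349) = -651148 - 1*4047 = -651148 - 4047 = -655195)
c(J, -802) + X = -603 - 655195 = -655798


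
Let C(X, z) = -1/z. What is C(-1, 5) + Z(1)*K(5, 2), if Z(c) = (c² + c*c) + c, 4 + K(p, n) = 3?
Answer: -16/5 ≈ -3.2000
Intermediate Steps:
K(p, n) = -1 (K(p, n) = -4 + 3 = -1)
Z(c) = c + 2*c² (Z(c) = (c² + c²) + c = 2*c² + c = c + 2*c²)
C(-1, 5) + Z(1)*K(5, 2) = -1/5 + (1*(1 + 2*1))*(-1) = -1*⅕ + (1*(1 + 2))*(-1) = -⅕ + (1*3)*(-1) = -⅕ + 3*(-1) = -⅕ - 3 = -16/5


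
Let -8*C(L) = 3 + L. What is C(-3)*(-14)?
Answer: 0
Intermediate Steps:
C(L) = -3/8 - L/8 (C(L) = -(3 + L)/8 = -3/8 - L/8)
C(-3)*(-14) = (-3/8 - 1/8*(-3))*(-14) = (-3/8 + 3/8)*(-14) = 0*(-14) = 0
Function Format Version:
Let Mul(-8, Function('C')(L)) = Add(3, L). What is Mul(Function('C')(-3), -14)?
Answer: 0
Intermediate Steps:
Function('C')(L) = Add(Rational(-3, 8), Mul(Rational(-1, 8), L)) (Function('C')(L) = Mul(Rational(-1, 8), Add(3, L)) = Add(Rational(-3, 8), Mul(Rational(-1, 8), L)))
Mul(Function('C')(-3), -14) = Mul(Add(Rational(-3, 8), Mul(Rational(-1, 8), -3)), -14) = Mul(Add(Rational(-3, 8), Rational(3, 8)), -14) = Mul(0, -14) = 0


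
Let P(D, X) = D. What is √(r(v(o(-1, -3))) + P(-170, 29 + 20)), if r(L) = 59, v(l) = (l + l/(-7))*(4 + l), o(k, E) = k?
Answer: I*√111 ≈ 10.536*I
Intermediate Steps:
v(l) = 6*l*(4 + l)/7 (v(l) = (l + l*(-⅐))*(4 + l) = (l - l/7)*(4 + l) = (6*l/7)*(4 + l) = 6*l*(4 + l)/7)
√(r(v(o(-1, -3))) + P(-170, 29 + 20)) = √(59 - 170) = √(-111) = I*√111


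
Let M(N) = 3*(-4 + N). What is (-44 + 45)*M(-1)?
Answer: -15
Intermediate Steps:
M(N) = -12 + 3*N
(-44 + 45)*M(-1) = (-44 + 45)*(-12 + 3*(-1)) = 1*(-12 - 3) = 1*(-15) = -15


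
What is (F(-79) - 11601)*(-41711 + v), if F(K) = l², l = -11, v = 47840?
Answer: -70360920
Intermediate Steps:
F(K) = 121 (F(K) = (-11)² = 121)
(F(-79) - 11601)*(-41711 + v) = (121 - 11601)*(-41711 + 47840) = -11480*6129 = -70360920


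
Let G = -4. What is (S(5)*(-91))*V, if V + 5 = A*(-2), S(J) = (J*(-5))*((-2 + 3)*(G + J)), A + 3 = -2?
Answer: 11375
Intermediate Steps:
A = -5 (A = -3 - 2 = -5)
S(J) = -5*J*(-4 + J) (S(J) = (J*(-5))*((-2 + 3)*(-4 + J)) = (-5*J)*(1*(-4 + J)) = (-5*J)*(-4 + J) = -5*J*(-4 + J))
V = 5 (V = -5 - 5*(-2) = -5 + 10 = 5)
(S(5)*(-91))*V = ((5*5*(4 - 1*5))*(-91))*5 = ((5*5*(4 - 5))*(-91))*5 = ((5*5*(-1))*(-91))*5 = -25*(-91)*5 = 2275*5 = 11375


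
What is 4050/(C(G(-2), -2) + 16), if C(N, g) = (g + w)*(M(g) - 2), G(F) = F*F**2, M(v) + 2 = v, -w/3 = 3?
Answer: 2025/41 ≈ 49.390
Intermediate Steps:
w = -9 (w = -3*3 = -9)
M(v) = -2 + v
G(F) = F**3
C(N, g) = (-9 + g)*(-4 + g) (C(N, g) = (g - 9)*((-2 + g) - 2) = (-9 + g)*(-4 + g))
4050/(C(G(-2), -2) + 16) = 4050/((36 + (-2)**2 - 13*(-2)) + 16) = 4050/((36 + 4 + 26) + 16) = 4050/(66 + 16) = 4050/82 = 4050*(1/82) = 2025/41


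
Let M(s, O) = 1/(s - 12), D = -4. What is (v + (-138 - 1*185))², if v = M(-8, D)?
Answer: 41744521/400 ≈ 1.0436e+5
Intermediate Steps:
M(s, O) = 1/(-12 + s)
v = -1/20 (v = 1/(-12 - 8) = 1/(-20) = -1/20 ≈ -0.050000)
(v + (-138 - 1*185))² = (-1/20 + (-138 - 1*185))² = (-1/20 + (-138 - 185))² = (-1/20 - 323)² = (-6461/20)² = 41744521/400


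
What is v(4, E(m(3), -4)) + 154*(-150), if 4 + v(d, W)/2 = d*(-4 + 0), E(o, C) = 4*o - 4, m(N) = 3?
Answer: -23140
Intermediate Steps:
E(o, C) = -4 + 4*o
v(d, W) = -8 - 8*d (v(d, W) = -8 + 2*(d*(-4 + 0)) = -8 + 2*(d*(-4)) = -8 + 2*(-4*d) = -8 - 8*d)
v(4, E(m(3), -4)) + 154*(-150) = (-8 - 8*4) + 154*(-150) = (-8 - 32) - 23100 = -40 - 23100 = -23140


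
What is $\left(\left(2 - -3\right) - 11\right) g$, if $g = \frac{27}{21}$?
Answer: $- \frac{54}{7} \approx -7.7143$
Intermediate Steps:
$g = \frac{9}{7}$ ($g = 27 \cdot \frac{1}{21} = \frac{9}{7} \approx 1.2857$)
$\left(\left(2 - -3\right) - 11\right) g = \left(\left(2 - -3\right) - 11\right) \frac{9}{7} = \left(\left(2 + 3\right) - 11\right) \frac{9}{7} = \left(5 - 11\right) \frac{9}{7} = \left(-6\right) \frac{9}{7} = - \frac{54}{7}$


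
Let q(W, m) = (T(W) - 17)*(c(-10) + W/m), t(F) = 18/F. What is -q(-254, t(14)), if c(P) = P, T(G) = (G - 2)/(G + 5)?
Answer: -7429036/2241 ≈ -3315.1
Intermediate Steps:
T(G) = (-2 + G)/(5 + G)
q(W, m) = (-17 + (-2 + W)/(5 + W))*(-10 + W/m) (q(W, m) = ((-2 + W)/(5 + W) - 17)*(-10 + W/m) = (-17 + (-2 + W)/(5 + W))*(-10 + W/m))
-q(-254, t(14)) = -(-87*(-254) - 16*(-254)² + 870*(18/14) + 160*(-254)*(18/14))/((18/14)*(5 - 254)) = -(22098 - 16*64516 + 870*(18*(1/14)) + 160*(-254)*(18*(1/14)))/((18*(1/14))*(-249)) = -(-1)*(22098 - 1032256 + 870*(9/7) + 160*(-254)*(9/7))/(9/7*249) = -7*(-1)*(22098 - 1032256 + 7830/7 - 365760/7)/(9*249) = -7*(-1)*(-7429036)/(9*249*7) = -1*7429036/2241 = -7429036/2241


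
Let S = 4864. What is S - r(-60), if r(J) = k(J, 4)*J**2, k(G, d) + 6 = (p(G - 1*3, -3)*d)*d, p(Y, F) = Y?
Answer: 3655264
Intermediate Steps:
k(G, d) = -6 + d**2*(-3 + G) (k(G, d) = -6 + ((G - 1*3)*d)*d = -6 + ((G - 3)*d)*d = -6 + ((-3 + G)*d)*d = -6 + (d*(-3 + G))*d = -6 + d**2*(-3 + G))
r(J) = J**2*(-54 + 16*J) (r(J) = (-6 + 4**2*(-3 + J))*J**2 = (-6 + 16*(-3 + J))*J**2 = (-6 + (-48 + 16*J))*J**2 = (-54 + 16*J)*J**2 = J**2*(-54 + 16*J))
S - r(-60) = 4864 - (-60)**2*(-54 + 16*(-60)) = 4864 - 3600*(-54 - 960) = 4864 - 3600*(-1014) = 4864 - 1*(-3650400) = 4864 + 3650400 = 3655264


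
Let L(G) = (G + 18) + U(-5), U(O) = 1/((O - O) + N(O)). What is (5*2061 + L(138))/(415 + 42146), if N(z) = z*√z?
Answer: 3487/14187 + I*√5/1064025 ≈ 0.24579 + 2.1015e-6*I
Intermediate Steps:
N(z) = z^(3/2)
U(O) = O^(-3/2) (U(O) = 1/((O - O) + O^(3/2)) = 1/(0 + O^(3/2)) = 1/(O^(3/2)) = O^(-3/2))
L(G) = 18 + G + I*√5/25 (L(G) = (G + 18) + (-5)^(-3/2) = (18 + G) + I*√5/25 = 18 + G + I*√5/25)
(5*2061 + L(138))/(415 + 42146) = (5*2061 + (18 + 138 + I*√5/25))/(415 + 42146) = (10305 + (156 + I*√5/25))/42561 = (10461 + I*√5/25)*(1/42561) = 3487/14187 + I*√5/1064025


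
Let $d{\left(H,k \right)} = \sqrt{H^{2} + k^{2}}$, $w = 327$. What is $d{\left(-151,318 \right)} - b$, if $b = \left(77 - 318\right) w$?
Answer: $78807 + 5 \sqrt{4957} \approx 79159.0$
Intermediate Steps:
$b = -78807$ ($b = \left(77 - 318\right) 327 = \left(-241\right) 327 = -78807$)
$d{\left(-151,318 \right)} - b = \sqrt{\left(-151\right)^{2} + 318^{2}} - -78807 = \sqrt{22801 + 101124} + 78807 = \sqrt{123925} + 78807 = 5 \sqrt{4957} + 78807 = 78807 + 5 \sqrt{4957}$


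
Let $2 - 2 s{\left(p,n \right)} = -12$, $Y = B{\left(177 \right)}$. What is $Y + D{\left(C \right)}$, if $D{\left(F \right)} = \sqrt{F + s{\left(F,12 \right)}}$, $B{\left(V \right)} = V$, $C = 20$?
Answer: $177 + 3 \sqrt{3} \approx 182.2$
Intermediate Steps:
$Y = 177$
$s{\left(p,n \right)} = 7$ ($s{\left(p,n \right)} = 1 - -6 = 1 + 6 = 7$)
$D{\left(F \right)} = \sqrt{7 + F}$ ($D{\left(F \right)} = \sqrt{F + 7} = \sqrt{7 + F}$)
$Y + D{\left(C \right)} = 177 + \sqrt{7 + 20} = 177 + \sqrt{27} = 177 + 3 \sqrt{3}$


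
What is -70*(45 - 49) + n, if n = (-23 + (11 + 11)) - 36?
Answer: 243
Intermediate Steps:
n = -37 (n = (-23 + 22) - 36 = -1 - 36 = -37)
-70*(45 - 49) + n = -70*(45 - 49) - 37 = -70*(-4) - 37 = 280 - 37 = 243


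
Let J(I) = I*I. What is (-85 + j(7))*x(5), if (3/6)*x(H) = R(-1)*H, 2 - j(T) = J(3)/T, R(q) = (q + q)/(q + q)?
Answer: -5900/7 ≈ -842.86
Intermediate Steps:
R(q) = 1 (R(q) = (2*q)/((2*q)) = (2*q)*(1/(2*q)) = 1)
J(I) = I²
j(T) = 2 - 9/T (j(T) = 2 - 3²/T = 2 - 9/T)
x(H) = 2*H (x(H) = 2*(1*H) = 2*H)
(-85 + j(7))*x(5) = (-85 + (2 - 9/7))*(2*5) = (-85 + (2 - 9*⅐))*10 = (-85 + (2 - 9/7))*10 = (-85 + 5/7)*10 = -590/7*10 = -5900/7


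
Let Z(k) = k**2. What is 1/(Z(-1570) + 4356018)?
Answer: 1/6820918 ≈ 1.4661e-7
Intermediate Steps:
1/(Z(-1570) + 4356018) = 1/((-1570)**2 + 4356018) = 1/(2464900 + 4356018) = 1/6820918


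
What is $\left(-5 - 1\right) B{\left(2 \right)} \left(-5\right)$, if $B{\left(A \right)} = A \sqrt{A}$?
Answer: $60 \sqrt{2} \approx 84.853$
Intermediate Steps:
$B{\left(A \right)} = A^{\frac{3}{2}}$
$\left(-5 - 1\right) B{\left(2 \right)} \left(-5\right) = \left(-5 - 1\right) 2^{\frac{3}{2}} \left(-5\right) = - 6 \cdot 2 \sqrt{2} \left(-5\right) = - 12 \sqrt{2} \left(-5\right) = 60 \sqrt{2}$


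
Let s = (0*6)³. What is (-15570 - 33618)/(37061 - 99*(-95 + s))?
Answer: -24594/23233 ≈ -1.0586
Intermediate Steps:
s = 0 (s = 0³ = 0)
(-15570 - 33618)/(37061 - 99*(-95 + s)) = (-15570 - 33618)/(37061 - 99*(-95 + 0)) = -49188/(37061 - 99*(-95)) = -49188/(37061 + 9405) = -49188/46466 = -49188*1/46466 = -24594/23233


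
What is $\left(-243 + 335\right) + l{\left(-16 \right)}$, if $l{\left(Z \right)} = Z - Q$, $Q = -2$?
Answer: $78$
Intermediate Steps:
$l{\left(Z \right)} = 2 + Z$ ($l{\left(Z \right)} = Z - -2 = Z + 2 = 2 + Z$)
$\left(-243 + 335\right) + l{\left(-16 \right)} = \left(-243 + 335\right) + \left(2 - 16\right) = 92 - 14 = 78$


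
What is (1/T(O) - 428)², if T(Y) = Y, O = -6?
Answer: 6599761/36 ≈ 1.8333e+5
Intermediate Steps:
(1/T(O) - 428)² = (1/(-6) - 428)² = (-⅙ - 428)² = (-2569/6)² = 6599761/36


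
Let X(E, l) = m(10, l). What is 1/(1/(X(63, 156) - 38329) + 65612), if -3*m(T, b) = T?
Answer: 114997/7545183161 ≈ 1.5241e-5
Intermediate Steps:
m(T, b) = -T/3
X(E, l) = -10/3 (X(E, l) = -⅓*10 = -10/3)
1/(1/(X(63, 156) - 38329) + 65612) = 1/(1/(-10/3 - 38329) + 65612) = 1/(1/(-114997/3) + 65612) = 1/(-3/114997 + 65612) = 1/(7545183161/114997) = 114997/7545183161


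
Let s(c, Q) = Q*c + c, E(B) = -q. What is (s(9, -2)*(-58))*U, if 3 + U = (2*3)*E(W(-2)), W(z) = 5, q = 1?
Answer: -4698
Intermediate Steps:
E(B) = -1 (E(B) = -1*1 = -1)
s(c, Q) = c + Q*c
U = -9 (U = -3 + (2*3)*(-1) = -3 + 6*(-1) = -3 - 6 = -9)
(s(9, -2)*(-58))*U = ((9*(1 - 2))*(-58))*(-9) = ((9*(-1))*(-58))*(-9) = -9*(-58)*(-9) = 522*(-9) = -4698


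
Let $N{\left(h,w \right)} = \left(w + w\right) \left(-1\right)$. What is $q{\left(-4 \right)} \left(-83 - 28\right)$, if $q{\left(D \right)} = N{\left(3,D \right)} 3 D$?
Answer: $10656$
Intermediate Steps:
$N{\left(h,w \right)} = - 2 w$ ($N{\left(h,w \right)} = 2 w \left(-1\right) = - 2 w$)
$q{\left(D \right)} = - 6 D^{2}$ ($q{\left(D \right)} = - 2 D 3 D = - 6 D D = - 6 D^{2}$)
$q{\left(-4 \right)} \left(-83 - 28\right) = - 6 \left(-4\right)^{2} \left(-83 - 28\right) = \left(-6\right) 16 \left(-111\right) = \left(-96\right) \left(-111\right) = 10656$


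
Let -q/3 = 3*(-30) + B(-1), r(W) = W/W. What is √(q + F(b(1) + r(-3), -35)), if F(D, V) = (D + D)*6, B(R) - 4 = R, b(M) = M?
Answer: √285 ≈ 16.882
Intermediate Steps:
B(R) = 4 + R
r(W) = 1
F(D, V) = 12*D (F(D, V) = (2*D)*6 = 12*D)
q = 261 (q = -3*(3*(-30) + (4 - 1)) = -3*(-90 + 3) = -3*(-87) = 261)
√(q + F(b(1) + r(-3), -35)) = √(261 + 12*(1 + 1)) = √(261 + 12*2) = √(261 + 24) = √285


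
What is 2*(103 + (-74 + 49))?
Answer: 156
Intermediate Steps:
2*(103 + (-74 + 49)) = 2*(103 - 25) = 2*78 = 156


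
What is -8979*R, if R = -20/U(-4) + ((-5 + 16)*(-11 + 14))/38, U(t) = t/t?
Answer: 6527733/38 ≈ 1.7178e+5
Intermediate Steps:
U(t) = 1
R = -727/38 (R = -20/1 + ((-5 + 16)*(-11 + 14))/38 = -20*1 + (11*3)*(1/38) = -20 + 33*(1/38) = -20 + 33/38 = -727/38 ≈ -19.132)
-8979*R = -8979*(-727/38) = 6527733/38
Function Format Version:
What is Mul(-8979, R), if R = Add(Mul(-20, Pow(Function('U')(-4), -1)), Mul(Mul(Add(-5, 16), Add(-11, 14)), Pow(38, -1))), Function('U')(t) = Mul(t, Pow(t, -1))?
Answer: Rational(6527733, 38) ≈ 1.7178e+5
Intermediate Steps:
Function('U')(t) = 1
R = Rational(-727, 38) (R = Add(Mul(-20, Pow(1, -1)), Mul(Mul(Add(-5, 16), Add(-11, 14)), Pow(38, -1))) = Add(Mul(-20, 1), Mul(Mul(11, 3), Rational(1, 38))) = Add(-20, Mul(33, Rational(1, 38))) = Add(-20, Rational(33, 38)) = Rational(-727, 38) ≈ -19.132)
Mul(-8979, R) = Mul(-8979, Rational(-727, 38)) = Rational(6527733, 38)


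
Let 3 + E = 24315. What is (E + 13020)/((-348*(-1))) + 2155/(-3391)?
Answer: 10486906/98339 ≈ 106.64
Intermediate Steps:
E = 24312 (E = -3 + 24315 = 24312)
(E + 13020)/((-348*(-1))) + 2155/(-3391) = (24312 + 13020)/((-348*(-1))) + 2155/(-3391) = 37332/348 + 2155*(-1/3391) = 37332*(1/348) - 2155/3391 = 3111/29 - 2155/3391 = 10486906/98339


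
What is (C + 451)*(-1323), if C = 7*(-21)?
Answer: -402192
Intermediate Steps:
C = -147
(C + 451)*(-1323) = (-147 + 451)*(-1323) = 304*(-1323) = -402192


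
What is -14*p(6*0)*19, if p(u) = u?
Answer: 0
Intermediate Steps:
-14*p(6*0)*19 = -84*0*19 = -14*0*19 = 0*19 = 0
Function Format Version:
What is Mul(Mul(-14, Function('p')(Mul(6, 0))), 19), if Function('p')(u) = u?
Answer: 0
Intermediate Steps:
Mul(Mul(-14, Function('p')(Mul(6, 0))), 19) = Mul(Mul(-14, Mul(6, 0)), 19) = Mul(Mul(-14, 0), 19) = Mul(0, 19) = 0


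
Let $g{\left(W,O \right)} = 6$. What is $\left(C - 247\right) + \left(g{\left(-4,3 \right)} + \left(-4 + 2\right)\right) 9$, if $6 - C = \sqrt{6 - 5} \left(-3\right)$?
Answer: $-202$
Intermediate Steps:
$C = 9$ ($C = 6 - \sqrt{6 - 5} \left(-3\right) = 6 - \sqrt{1} \left(-3\right) = 6 - 1 \left(-3\right) = 6 - -3 = 6 + 3 = 9$)
$\left(C - 247\right) + \left(g{\left(-4,3 \right)} + \left(-4 + 2\right)\right) 9 = \left(9 - 247\right) + \left(6 + \left(-4 + 2\right)\right) 9 = -238 + \left(6 - 2\right) 9 = -238 + 4 \cdot 9 = -238 + 36 = -202$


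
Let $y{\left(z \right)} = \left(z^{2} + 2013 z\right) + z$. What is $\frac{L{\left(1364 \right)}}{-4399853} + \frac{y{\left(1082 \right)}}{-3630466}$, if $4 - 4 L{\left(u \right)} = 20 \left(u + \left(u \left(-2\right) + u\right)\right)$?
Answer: $- \frac{7369473999641}{7986758360749} \approx -0.92271$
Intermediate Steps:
$y{\left(z \right)} = z^{2} + 2014 z$
$L{\left(u \right)} = 1$ ($L{\left(u \right)} = 1 - \frac{20 \left(u + \left(u \left(-2\right) + u\right)\right)}{4} = 1 - \frac{20 \left(u + \left(- 2 u + u\right)\right)}{4} = 1 - \frac{20 \left(u - u\right)}{4} = 1 - \frac{20 \cdot 0}{4} = 1 - 0 = 1 + 0 = 1$)
$\frac{L{\left(1364 \right)}}{-4399853} + \frac{y{\left(1082 \right)}}{-3630466} = 1 \frac{1}{-4399853} + \frac{1082 \left(2014 + 1082\right)}{-3630466} = 1 \left(- \frac{1}{4399853}\right) + 1082 \cdot 3096 \left(- \frac{1}{3630466}\right) = - \frac{1}{4399853} + 3349872 \left(- \frac{1}{3630466}\right) = - \frac{1}{4399853} - \frac{1674936}{1815233} = - \frac{7369473999641}{7986758360749}$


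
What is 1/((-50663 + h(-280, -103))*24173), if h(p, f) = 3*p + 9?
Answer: -1/1244764462 ≈ -8.0336e-10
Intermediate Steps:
h(p, f) = 9 + 3*p
1/((-50663 + h(-280, -103))*24173) = 1/((-50663 + (9 + 3*(-280)))*24173) = (1/24173)/(-50663 + (9 - 840)) = (1/24173)/(-50663 - 831) = (1/24173)/(-51494) = -1/51494*1/24173 = -1/1244764462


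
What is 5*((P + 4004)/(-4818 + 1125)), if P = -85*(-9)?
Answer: -23845/3693 ≈ -6.4568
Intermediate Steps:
P = 765
5*((P + 4004)/(-4818 + 1125)) = 5*((765 + 4004)/(-4818 + 1125)) = 5*(4769/(-3693)) = 5*(4769*(-1/3693)) = 5*(-4769/3693) = -23845/3693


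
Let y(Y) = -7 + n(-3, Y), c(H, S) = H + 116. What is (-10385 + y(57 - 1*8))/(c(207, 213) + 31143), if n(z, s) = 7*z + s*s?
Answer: -4006/15733 ≈ -0.25462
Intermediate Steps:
c(H, S) = 116 + H
n(z, s) = s**2 + 7*z (n(z, s) = 7*z + s**2 = s**2 + 7*z)
y(Y) = -28 + Y**2 (y(Y) = -7 + (Y**2 + 7*(-3)) = -7 + (Y**2 - 21) = -7 + (-21 + Y**2) = -28 + Y**2)
(-10385 + y(57 - 1*8))/(c(207, 213) + 31143) = (-10385 + (-28 + (57 - 1*8)**2))/((116 + 207) + 31143) = (-10385 + (-28 + (57 - 8)**2))/(323 + 31143) = (-10385 + (-28 + 49**2))/31466 = (-10385 + (-28 + 2401))*(1/31466) = (-10385 + 2373)*(1/31466) = -8012*1/31466 = -4006/15733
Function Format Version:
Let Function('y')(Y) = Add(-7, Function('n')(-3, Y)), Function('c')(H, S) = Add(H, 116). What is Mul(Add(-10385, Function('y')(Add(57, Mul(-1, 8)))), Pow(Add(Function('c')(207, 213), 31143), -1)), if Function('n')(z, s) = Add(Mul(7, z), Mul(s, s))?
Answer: Rational(-4006, 15733) ≈ -0.25462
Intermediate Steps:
Function('c')(H, S) = Add(116, H)
Function('n')(z, s) = Add(Pow(s, 2), Mul(7, z)) (Function('n')(z, s) = Add(Mul(7, z), Pow(s, 2)) = Add(Pow(s, 2), Mul(7, z)))
Function('y')(Y) = Add(-28, Pow(Y, 2)) (Function('y')(Y) = Add(-7, Add(Pow(Y, 2), Mul(7, -3))) = Add(-7, Add(Pow(Y, 2), -21)) = Add(-7, Add(-21, Pow(Y, 2))) = Add(-28, Pow(Y, 2)))
Mul(Add(-10385, Function('y')(Add(57, Mul(-1, 8)))), Pow(Add(Function('c')(207, 213), 31143), -1)) = Mul(Add(-10385, Add(-28, Pow(Add(57, Mul(-1, 8)), 2))), Pow(Add(Add(116, 207), 31143), -1)) = Mul(Add(-10385, Add(-28, Pow(Add(57, -8), 2))), Pow(Add(323, 31143), -1)) = Mul(Add(-10385, Add(-28, Pow(49, 2))), Pow(31466, -1)) = Mul(Add(-10385, Add(-28, 2401)), Rational(1, 31466)) = Mul(Add(-10385, 2373), Rational(1, 31466)) = Mul(-8012, Rational(1, 31466)) = Rational(-4006, 15733)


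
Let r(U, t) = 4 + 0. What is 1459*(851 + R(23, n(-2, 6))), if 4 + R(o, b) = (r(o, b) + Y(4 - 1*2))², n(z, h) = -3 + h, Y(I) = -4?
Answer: 1235773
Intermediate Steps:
r(U, t) = 4
R(o, b) = -4 (R(o, b) = -4 + (4 - 4)² = -4 + 0² = -4 + 0 = -4)
1459*(851 + R(23, n(-2, 6))) = 1459*(851 - 4) = 1459*847 = 1235773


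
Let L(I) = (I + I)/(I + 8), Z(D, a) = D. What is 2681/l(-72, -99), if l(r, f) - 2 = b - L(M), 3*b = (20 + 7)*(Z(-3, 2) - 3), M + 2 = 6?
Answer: -8043/158 ≈ -50.905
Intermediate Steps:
M = 4 (M = -2 + 6 = 4)
L(I) = 2*I/(8 + I) (L(I) = (2*I)/(8 + I) = 2*I/(8 + I))
b = -54 (b = ((20 + 7)*(-3 - 3))/3 = (27*(-6))/3 = (⅓)*(-162) = -54)
l(r, f) = -158/3 (l(r, f) = 2 + (-54 - 2*4/(8 + 4)) = 2 + (-54 - 2*4/12) = 2 + (-54 - 1*⅔) = 2 + (-54 - ⅔) = 2 - 164/3 = -158/3)
2681/l(-72, -99) = 2681/(-158/3) = 2681*(-3/158) = -8043/158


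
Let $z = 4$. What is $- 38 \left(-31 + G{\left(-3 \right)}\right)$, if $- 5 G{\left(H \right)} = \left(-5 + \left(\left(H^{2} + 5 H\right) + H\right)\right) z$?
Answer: $\frac{3762}{5} \approx 752.4$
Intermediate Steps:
$G{\left(H \right)} = 4 - \frac{24 H}{5} - \frac{4 H^{2}}{5}$ ($G{\left(H \right)} = - \frac{\left(-5 + \left(\left(H^{2} + 5 H\right) + H\right)\right) 4}{5} = - \frac{\left(-5 + \left(H^{2} + 6 H\right)\right) 4}{5} = - \frac{\left(-5 + H^{2} + 6 H\right) 4}{5} = - \frac{-20 + 4 H^{2} + 24 H}{5} = 4 - \frac{24 H}{5} - \frac{4 H^{2}}{5}$)
$- 38 \left(-31 + G{\left(-3 \right)}\right) = - 38 \left(-31 - \left(- \frac{92}{5} + \frac{36}{5}\right)\right) = - 38 \left(-31 + \left(4 + \frac{72}{5} - \frac{36}{5}\right)\right) = - 38 \left(-31 + \frac{56}{5}\right) = \left(-38\right) \left(- \frac{99}{5}\right) = \frac{3762}{5}$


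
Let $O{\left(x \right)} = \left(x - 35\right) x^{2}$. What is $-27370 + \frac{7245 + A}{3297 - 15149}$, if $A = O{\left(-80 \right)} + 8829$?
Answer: $- \frac{161834657}{5926} \approx -27309.0$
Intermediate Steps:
$O{\left(x \right)} = x^{2} \left(-35 + x\right)$ ($O{\left(x \right)} = \left(-35 + x\right) x^{2} = x^{2} \left(-35 + x\right)$)
$A = -727171$ ($A = \left(-80\right)^{2} \left(-35 - 80\right) + 8829 = 6400 \left(-115\right) + 8829 = -736000 + 8829 = -727171$)
$-27370 + \frac{7245 + A}{3297 - 15149} = -27370 + \frac{7245 - 727171}{3297 - 15149} = -27370 - \frac{719926}{-11852} = -27370 - - \frac{359963}{5926} = -27370 + \frac{359963}{5926} = - \frac{161834657}{5926}$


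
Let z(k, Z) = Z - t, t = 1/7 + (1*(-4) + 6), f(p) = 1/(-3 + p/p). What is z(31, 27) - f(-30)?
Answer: 355/14 ≈ 25.357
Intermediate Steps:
f(p) = -½ (f(p) = 1/(-3 + 1) = 1/(-2) = -½)
t = 15/7 (t = ⅐ + (-4 + 6) = ⅐ + 2 = 15/7 ≈ 2.1429)
z(k, Z) = -15/7 + Z (z(k, Z) = Z - 1*15/7 = Z - 15/7 = -15/7 + Z)
z(31, 27) - f(-30) = (-15/7 + 27) - 1*(-½) = 174/7 + ½ = 355/14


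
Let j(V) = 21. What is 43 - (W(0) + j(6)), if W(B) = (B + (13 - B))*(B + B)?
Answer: 22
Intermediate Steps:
W(B) = 26*B (W(B) = 13*(2*B) = 26*B)
43 - (W(0) + j(6)) = 43 - (26*0 + 21) = 43 - (0 + 21) = 43 - 1*21 = 43 - 21 = 22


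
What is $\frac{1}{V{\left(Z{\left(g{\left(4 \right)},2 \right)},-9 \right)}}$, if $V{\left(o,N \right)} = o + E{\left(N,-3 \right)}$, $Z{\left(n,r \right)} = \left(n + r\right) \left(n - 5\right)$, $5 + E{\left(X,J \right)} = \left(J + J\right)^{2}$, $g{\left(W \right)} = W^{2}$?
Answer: $\frac{1}{229} \approx 0.0043668$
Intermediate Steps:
$E{\left(X,J \right)} = -5 + 4 J^{2}$ ($E{\left(X,J \right)} = -5 + \left(J + J\right)^{2} = -5 + \left(2 J\right)^{2} = -5 + 4 J^{2}$)
$Z{\left(n,r \right)} = \left(-5 + n\right) \left(n + r\right)$ ($Z{\left(n,r \right)} = \left(n + r\right) \left(-5 + n\right) = \left(-5 + n\right) \left(n + r\right)$)
$V{\left(o,N \right)} = 31 + o$ ($V{\left(o,N \right)} = o - \left(5 - 4 \left(-3\right)^{2}\right) = o + \left(-5 + 4 \cdot 9\right) = o + \left(-5 + 36\right) = o + 31 = 31 + o$)
$\frac{1}{V{\left(Z{\left(g{\left(4 \right)},2 \right)},-9 \right)}} = \frac{1}{31 + \left(\left(4^{2}\right)^{2} - 5 \cdot 4^{2} - 10 + 4^{2} \cdot 2\right)} = \frac{1}{31 + \left(16^{2} - 80 - 10 + 16 \cdot 2\right)} = \frac{1}{31 + \left(256 - 80 - 10 + 32\right)} = \frac{1}{31 + 198} = \frac{1}{229}$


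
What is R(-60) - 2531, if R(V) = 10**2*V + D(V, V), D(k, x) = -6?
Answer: -8537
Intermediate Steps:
R(V) = -6 + 100*V (R(V) = 10**2*V - 6 = 100*V - 6 = -6 + 100*V)
R(-60) - 2531 = (-6 + 100*(-60)) - 2531 = (-6 - 6000) - 2531 = -6006 - 2531 = -8537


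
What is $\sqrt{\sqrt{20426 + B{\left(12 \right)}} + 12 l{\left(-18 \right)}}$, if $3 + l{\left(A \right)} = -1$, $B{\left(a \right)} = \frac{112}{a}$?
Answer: $\frac{\sqrt{-432 + 3 \sqrt{183918}}}{3} \approx 9.7443$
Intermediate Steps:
$l{\left(A \right)} = -4$ ($l{\left(A \right)} = -3 - 1 = -4$)
$\sqrt{\sqrt{20426 + B{\left(12 \right)}} + 12 l{\left(-18 \right)}} = \sqrt{\sqrt{20426 + \frac{112}{12}} + 12 \left(-4\right)} = \sqrt{\sqrt{20426 + 112 \cdot \frac{1}{12}} - 48} = \sqrt{\sqrt{20426 + \frac{28}{3}} - 48} = \sqrt{\sqrt{\frac{61306}{3}} - 48} = \sqrt{\frac{\sqrt{183918}}{3} - 48} = \sqrt{-48 + \frac{\sqrt{183918}}{3}}$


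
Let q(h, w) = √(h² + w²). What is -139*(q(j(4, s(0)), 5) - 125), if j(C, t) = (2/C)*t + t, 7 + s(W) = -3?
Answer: 17375 - 695*√10 ≈ 15177.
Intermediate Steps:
s(W) = -10 (s(W) = -7 - 3 = -10)
j(C, t) = t + 2*t/C (j(C, t) = 2*t/C + t = t + 2*t/C)
-139*(q(j(4, s(0)), 5) - 125) = -139*(√((-10*(2 + 4)/4)² + 5²) - 125) = -139*(√((-10*¼*6)² + 25) - 125) = -139*(√((-15)² + 25) - 125) = -139*(√(225 + 25) - 125) = -139*(√250 - 125) = -139*(5*√10 - 125) = -139*(-125 + 5*√10) = 17375 - 695*√10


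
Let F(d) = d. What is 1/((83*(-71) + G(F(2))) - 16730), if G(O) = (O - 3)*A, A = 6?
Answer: -1/22629 ≈ -4.4191e-5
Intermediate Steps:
G(O) = -18 + 6*O (G(O) = (O - 3)*6 = (-3 + O)*6 = -18 + 6*O)
1/((83*(-71) + G(F(2))) - 16730) = 1/((83*(-71) + (-18 + 6*2)) - 16730) = 1/((-5893 + (-18 + 12)) - 16730) = 1/((-5893 - 6) - 16730) = 1/(-5899 - 16730) = 1/(-22629) = -1/22629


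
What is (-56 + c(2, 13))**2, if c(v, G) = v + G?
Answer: 1681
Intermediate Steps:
c(v, G) = G + v
(-56 + c(2, 13))**2 = (-56 + (13 + 2))**2 = (-56 + 15)**2 = (-41)**2 = 1681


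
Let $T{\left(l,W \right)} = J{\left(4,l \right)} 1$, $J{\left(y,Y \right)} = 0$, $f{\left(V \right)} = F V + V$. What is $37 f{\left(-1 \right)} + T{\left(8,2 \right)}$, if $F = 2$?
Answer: $-111$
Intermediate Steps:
$f{\left(V \right)} = 3 V$ ($f{\left(V \right)} = 2 V + V = 3 V$)
$T{\left(l,W \right)} = 0$ ($T{\left(l,W \right)} = 0 \cdot 1 = 0$)
$37 f{\left(-1 \right)} + T{\left(8,2 \right)} = 37 \cdot 3 \left(-1\right) + 0 = 37 \left(-3\right) + 0 = -111 + 0 = -111$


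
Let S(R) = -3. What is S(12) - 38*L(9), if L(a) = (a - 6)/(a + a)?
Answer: -28/3 ≈ -9.3333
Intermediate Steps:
L(a) = (-6 + a)/(2*a) (L(a) = (-6 + a)/((2*a)) = (-6 + a)*(1/(2*a)) = (-6 + a)/(2*a))
S(12) - 38*L(9) = -3 - 19*(-6 + 9)/9 = -3 - 19*3/9 = -3 - 38*⅙ = -3 - 19/3 = -28/3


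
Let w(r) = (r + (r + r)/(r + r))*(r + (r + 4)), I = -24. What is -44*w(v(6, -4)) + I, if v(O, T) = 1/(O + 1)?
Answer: -11736/49 ≈ -239.51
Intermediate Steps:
v(O, T) = 1/(1 + O)
w(r) = (1 + r)*(4 + 2*r) (w(r) = (r + (2*r)/((2*r)))*(r + (4 + r)) = (r + (2*r)*(1/(2*r)))*(4 + 2*r) = (r + 1)*(4 + 2*r) = (1 + r)*(4 + 2*r))
-44*w(v(6, -4)) + I = -44*(4 + 2*(1/(1 + 6))**2 + 6/(1 + 6)) - 24 = -44*(4 + 2*(1/7)**2 + 6/7) - 24 = -44*(4 + 2*(1/7)**2 + 6*(1/7)) - 24 = -44*(4 + 2*(1/49) + 6/7) - 24 = -44*(4 + 2/49 + 6/7) - 24 = -44*240/49 - 24 = -10560/49 - 24 = -11736/49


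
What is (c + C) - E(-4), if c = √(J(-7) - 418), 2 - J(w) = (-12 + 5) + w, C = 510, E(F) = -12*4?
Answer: 558 + I*√402 ≈ 558.0 + 20.05*I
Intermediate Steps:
E(F) = -48
J(w) = 9 - w (J(w) = 2 - ((-12 + 5) + w) = 2 - (-7 + w) = 2 + (7 - w) = 9 - w)
c = I*√402 (c = √((9 - 1*(-7)) - 418) = √((9 + 7) - 418) = √(16 - 418) = √(-402) = I*√402 ≈ 20.05*I)
(c + C) - E(-4) = (I*√402 + 510) - 1*(-48) = (510 + I*√402) + 48 = 558 + I*√402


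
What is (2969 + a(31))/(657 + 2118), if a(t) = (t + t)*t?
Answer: 4891/2775 ≈ 1.7625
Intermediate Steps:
a(t) = 2*t² (a(t) = (2*t)*t = 2*t²)
(2969 + a(31))/(657 + 2118) = (2969 + 2*31²)/(657 + 2118) = (2969 + 2*961)/2775 = (2969 + 1922)*(1/2775) = 4891*(1/2775) = 4891/2775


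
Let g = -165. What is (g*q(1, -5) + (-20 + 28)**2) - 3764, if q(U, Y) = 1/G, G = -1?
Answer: -3535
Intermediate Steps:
q(U, Y) = -1 (q(U, Y) = 1/(-1) = -1)
(g*q(1, -5) + (-20 + 28)**2) - 3764 = (-165*(-1) + (-20 + 28)**2) - 3764 = (165 + 8**2) - 3764 = (165 + 64) - 3764 = 229 - 3764 = -3535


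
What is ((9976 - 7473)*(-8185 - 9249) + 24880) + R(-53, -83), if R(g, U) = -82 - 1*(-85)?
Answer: -43612419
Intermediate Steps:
R(g, U) = 3 (R(g, U) = -82 + 85 = 3)
((9976 - 7473)*(-8185 - 9249) + 24880) + R(-53, -83) = ((9976 - 7473)*(-8185 - 9249) + 24880) + 3 = (2503*(-17434) + 24880) + 3 = (-43637302 + 24880) + 3 = -43612422 + 3 = -43612419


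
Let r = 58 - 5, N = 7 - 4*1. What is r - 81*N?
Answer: -190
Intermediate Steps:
N = 3 (N = 7 - 4 = 3)
r = 53
r - 81*N = 53 - 81*3 = 53 - 243 = -190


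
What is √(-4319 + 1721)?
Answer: I*√2598 ≈ 50.971*I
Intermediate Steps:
√(-4319 + 1721) = √(-2598) = I*√2598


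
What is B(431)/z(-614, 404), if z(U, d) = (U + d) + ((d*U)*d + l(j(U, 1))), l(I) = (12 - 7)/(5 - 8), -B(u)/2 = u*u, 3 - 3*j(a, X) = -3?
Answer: 1114566/300644507 ≈ 0.0037073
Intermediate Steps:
j(a, X) = 2 (j(a, X) = 1 - 1/3*(-3) = 1 + 1 = 2)
B(u) = -2*u**2 (B(u) = -2*u*u = -2*u**2)
l(I) = -5/3 (l(I) = 5/(-3) = 5*(-1/3) = -5/3)
z(U, d) = -5/3 + U + d + U*d**2 (z(U, d) = (U + d) + ((d*U)*d - 5/3) = (U + d) + ((U*d)*d - 5/3) = (U + d) + (U*d**2 - 5/3) = (U + d) + (-5/3 + U*d**2) = -5/3 + U + d + U*d**2)
B(431)/z(-614, 404) = (-2*431**2)/(-5/3 - 614 + 404 - 614*404**2) = (-2*185761)/(-5/3 - 614 + 404 - 614*163216) = -371522/(-5/3 - 614 + 404 - 100214624) = -371522/(-300644507/3) = -371522*(-3/300644507) = 1114566/300644507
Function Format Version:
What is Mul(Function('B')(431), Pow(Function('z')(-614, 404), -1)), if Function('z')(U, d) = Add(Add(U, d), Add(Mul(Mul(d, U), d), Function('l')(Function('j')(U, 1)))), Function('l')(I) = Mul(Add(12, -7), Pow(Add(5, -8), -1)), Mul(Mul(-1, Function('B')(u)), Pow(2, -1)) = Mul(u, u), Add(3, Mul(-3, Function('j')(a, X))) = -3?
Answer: Rational(1114566, 300644507) ≈ 0.0037073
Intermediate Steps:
Function('j')(a, X) = 2 (Function('j')(a, X) = Add(1, Mul(Rational(-1, 3), -3)) = Add(1, 1) = 2)
Function('B')(u) = Mul(-2, Pow(u, 2)) (Function('B')(u) = Mul(-2, Mul(u, u)) = Mul(-2, Pow(u, 2)))
Function('l')(I) = Rational(-5, 3) (Function('l')(I) = Mul(5, Pow(-3, -1)) = Mul(5, Rational(-1, 3)) = Rational(-5, 3))
Function('z')(U, d) = Add(Rational(-5, 3), U, d, Mul(U, Pow(d, 2))) (Function('z')(U, d) = Add(Add(U, d), Add(Mul(Mul(d, U), d), Rational(-5, 3))) = Add(Add(U, d), Add(Mul(Mul(U, d), d), Rational(-5, 3))) = Add(Add(U, d), Add(Mul(U, Pow(d, 2)), Rational(-5, 3))) = Add(Add(U, d), Add(Rational(-5, 3), Mul(U, Pow(d, 2)))) = Add(Rational(-5, 3), U, d, Mul(U, Pow(d, 2))))
Mul(Function('B')(431), Pow(Function('z')(-614, 404), -1)) = Mul(Mul(-2, Pow(431, 2)), Pow(Add(Rational(-5, 3), -614, 404, Mul(-614, Pow(404, 2))), -1)) = Mul(Mul(-2, 185761), Pow(Add(Rational(-5, 3), -614, 404, Mul(-614, 163216)), -1)) = Mul(-371522, Pow(Add(Rational(-5, 3), -614, 404, -100214624), -1)) = Mul(-371522, Pow(Rational(-300644507, 3), -1)) = Mul(-371522, Rational(-3, 300644507)) = Rational(1114566, 300644507)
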